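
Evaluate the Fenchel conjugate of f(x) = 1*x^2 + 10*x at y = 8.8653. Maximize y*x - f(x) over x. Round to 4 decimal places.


f*(y) = sup_x {y*x - a*x^2 - b*x} = sup_x {(y-b)*x - a*x^2}
FOC: (y - b) - 2a*x = 0 => x* = (y - b)/(2a)
x* = (8.8653 - 10)/(2*1) = -0.5674
f*(8.8653) = (y-b)^2/(4a) = (8.8653 - 10)^2/(4*1)
= 1.2875/4 = 0.3219


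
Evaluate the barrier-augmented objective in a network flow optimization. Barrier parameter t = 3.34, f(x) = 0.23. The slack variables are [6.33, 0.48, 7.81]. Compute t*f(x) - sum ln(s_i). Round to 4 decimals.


Step 1: Compute log-barrier.
ln values: [1.8453, -0.734, 2.0554]
phi = -(1.8453 - 0.734 + 2.0554) = -3.1667
Step 2: Compute augmented objective.
t*f(x) = 3.34*0.23 = 0.7682
Total = 0.7682 - 3.1667 = -2.3985


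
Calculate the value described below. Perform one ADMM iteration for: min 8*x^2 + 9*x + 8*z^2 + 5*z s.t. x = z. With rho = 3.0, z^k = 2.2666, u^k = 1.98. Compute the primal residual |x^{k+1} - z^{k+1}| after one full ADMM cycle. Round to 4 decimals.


ADMM iteration with rho = 3.0, z^k = 2.2666, u^k = 1.98
Step 1: x-update.
Minimize 8*x^2 + 9*x + (3.0/2)*(x - 2.2666 + 1.98)^2
FOC: (2*8 + 3.0)*x = -9 + 3.0*(2.2666 - 1.98)
x^{k+1} = -0.4284
Step 2: z-update.
Minimize 8*z^2 + 5*z + (3.0/2)*(-0.4284 - z + 1.98)^2
FOC: (2*8 + 3.0)*z = -5 + 3.0*(-0.4284 + 1.98)
z^{k+1} = -0.0182
Step 3: u-update.
u^{k+1} = 1.98 - 0.4284 + 0.0182 = 1.5697
Step 4: Primal residual = |-0.4284 + 0.0182| = 0.4103


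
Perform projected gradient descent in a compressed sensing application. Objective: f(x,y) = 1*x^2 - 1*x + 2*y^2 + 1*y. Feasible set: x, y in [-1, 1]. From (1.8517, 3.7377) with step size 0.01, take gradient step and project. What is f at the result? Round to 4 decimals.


Step 1: Compute gradient at (1.8517, 3.7377).
grad_x = 2*1*1.8517 - 1 = 2.7034
grad_y = 2*2*3.7377 + 1 = 15.9508
Step 2: Gradient step.
x_raw = 1.8517 - 0.01*2.7034 = 1.8247
y_raw = 3.7377 - 0.01*15.9508 = 3.5782
Step 3: Project onto [-1, 1].
x_proj = clip(1.8247) = 1.0
y_proj = clip(3.5782) = 1.0
Step 4: Evaluate f.
f(1.0, 1.0) = 3.0


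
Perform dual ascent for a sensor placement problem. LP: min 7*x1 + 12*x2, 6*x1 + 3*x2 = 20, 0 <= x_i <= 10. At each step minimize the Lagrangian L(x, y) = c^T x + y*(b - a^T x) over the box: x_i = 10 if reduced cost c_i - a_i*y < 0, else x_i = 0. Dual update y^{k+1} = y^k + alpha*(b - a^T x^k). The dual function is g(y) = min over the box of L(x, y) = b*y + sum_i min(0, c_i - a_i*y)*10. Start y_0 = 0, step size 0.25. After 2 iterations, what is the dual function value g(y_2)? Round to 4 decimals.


Dual ascent for LP: min 7*x1 + 12*x2, 6*x1 + 3*x2 = 20, 0 <= x_i <= 10
Step 1: y^k = 0.0, reduced costs: (7.0, 12.0)
  x^k = (0.0, 0.0), subgradient = b - a^T x = 20.0
  y^{k+1} = 0.0 + 0.25*20.0 = 5.0
Step 2: y^k = 5.0, reduced costs: (-23.0, -3.0)
  x^k = (10.0, 10.0), subgradient = b - a^T x = -70.0
  y^{k+1} = 5.0 + 0.25*-70.0 = -12.5
Dual objective at y_2 = -12.5: reduced costs (82.0, 49.5), box minimizer x = (0.0, 0.0)
g(y_2) = b*y + (c1 - a1*y)*x1 + (c2 - a2*y)*x2 = 20*(-12.5) + 82.0*0.0 + 49.5*0.0 = -250.0 + 0.0 + 0.0 = -250.0


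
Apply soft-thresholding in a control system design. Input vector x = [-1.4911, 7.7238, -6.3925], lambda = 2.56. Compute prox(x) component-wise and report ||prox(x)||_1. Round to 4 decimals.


Soft-thresholding with lambda = 2.56:
prox(-1.4911) = sign(-1.4911)*max(|-1.4911| - 2.56, 0) = 0.0
prox(7.7238) = sign(7.7238)*max(|7.7238| - 2.56, 0) = 5.1638
prox(-6.3925) = sign(-6.3925)*max(|-6.3925| - 2.56, 0) = -3.8325
prox(x) = [0.0, 5.1638, -3.8325]
||prox(x)||_1 = 0.0 + 5.1638 + 3.8325 = 8.9963


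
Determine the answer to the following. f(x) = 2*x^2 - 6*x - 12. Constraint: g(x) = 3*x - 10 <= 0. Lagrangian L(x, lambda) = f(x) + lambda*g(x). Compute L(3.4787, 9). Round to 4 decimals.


Step 1: Evaluate f(x).
f(3.4787) = 2*3.4787^2 - 6*3.4787 - 12 = -8.6695
Step 2: Evaluate g(x).
g(3.4787) = 3*3.4787 - 10 = 0.4361
Step 3: Compute Lagrangian.
L = -8.6695 + 9*0.4361 = -4.7446


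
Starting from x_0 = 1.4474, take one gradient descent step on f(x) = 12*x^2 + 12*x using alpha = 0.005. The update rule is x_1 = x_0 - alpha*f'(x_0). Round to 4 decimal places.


We compute the gradient at x_0 and apply the update.
f'(x) = 24*x + 12
f'(1.4474) = 24*1.4474 + 12 = 46.7376
x_1 = 1.4474 - 0.005*46.7376 = 1.2137


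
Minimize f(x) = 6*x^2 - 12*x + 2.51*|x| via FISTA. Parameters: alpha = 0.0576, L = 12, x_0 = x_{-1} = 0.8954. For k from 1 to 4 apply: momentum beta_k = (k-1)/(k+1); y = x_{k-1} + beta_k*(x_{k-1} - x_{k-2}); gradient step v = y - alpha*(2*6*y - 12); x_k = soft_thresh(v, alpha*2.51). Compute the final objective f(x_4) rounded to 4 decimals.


FISTA on f(x) = 6*x^2 - 12*x + 2.51*|x|
L = 12, alpha = 0.0576
Iteration 1: beta = 0.0, y = 0.8954 + 0.0*(0.8954 - 0.8954) = 0.8954
  grad(y) = -1.2552, v = y - alpha*grad = 0.9677
  prox(v) = soft_thresh(0.9677, 0.1446) = 0.8231
Iteration 2: beta = 0.3333, y = 0.8231 + 0.3333*(0.8231 - 0.8954) = 0.799
  grad(y) = -2.4116, v = y - alpha*grad = 0.9379
  prox(v) = soft_thresh(0.9379, 0.1446) = 0.7934
Iteration 3: beta = 0.5, y = 0.7934 + 0.5*(0.7934 - 0.8231) = 0.7785
  grad(y) = -2.6582, v = y - alpha*grad = 0.9316
  prox(v) = soft_thresh(0.9316, 0.1446) = 0.787
Iteration 4: beta = 0.6, y = 0.787 + 0.6*(0.787 - 0.7934) = 0.7832
  grad(y) = -2.6014, v = y - alpha*grad = 0.9331
  prox(v) = soft_thresh(0.9331, 0.1446) = 0.7885
f(x_4) = 6*0.7885^2 - 12*0.7885 + 2.51*|0.7885| = -3.7525


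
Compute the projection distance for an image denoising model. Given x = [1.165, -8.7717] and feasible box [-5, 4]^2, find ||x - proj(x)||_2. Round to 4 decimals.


Project each component onto [-5, 4].
clip(1.165) = 1.165, clip(-8.7717) = -5.0
Projection = [1.165, -5.0]
Squared diffs: [0.0, 14.2257]
Distance = sqrt(14.2257) = 3.7717


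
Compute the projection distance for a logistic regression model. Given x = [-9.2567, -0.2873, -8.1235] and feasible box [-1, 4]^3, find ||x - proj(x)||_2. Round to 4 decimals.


Project each component onto [-1, 4].
clip(-9.2567) = -1.0, clip(-0.2873) = -0.2873, clip(-8.1235) = -1.0
Projection = [-1.0, -0.2873, -1.0]
Squared diffs: [68.1731, 0.0, 50.7443]
Distance = sqrt(118.9174) = 10.9049


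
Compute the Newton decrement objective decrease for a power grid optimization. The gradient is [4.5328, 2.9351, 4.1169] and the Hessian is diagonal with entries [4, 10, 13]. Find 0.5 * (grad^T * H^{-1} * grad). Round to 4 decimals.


Step 1: H is diagonal, so H^(-1) * g = [1.1332, 0.2935, 0.3167].
Step 2: g^T H^(-1) g = sum_i g_i^2 / H_ii
  = (4.5328)^2/4 + (2.9351)^2/10 + (4.1169)^2/13
  = 5.1366 + 0.8615 + 1.3038 = 7.3018
Step 3: Objective decrease = 0.5 * g^T H^(-1) g = 3.6509


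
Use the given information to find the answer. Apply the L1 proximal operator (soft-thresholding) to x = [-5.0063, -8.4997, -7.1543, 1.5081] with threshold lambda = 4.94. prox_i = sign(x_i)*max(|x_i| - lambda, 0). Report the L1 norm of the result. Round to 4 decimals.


Soft-thresholding with lambda = 4.94:
prox(-5.0063) = sign(-5.0063)*max(|-5.0063| - 4.94, 0) = -0.0663
prox(-8.4997) = sign(-8.4997)*max(|-8.4997| - 4.94, 0) = -3.5597
prox(-7.1543) = sign(-7.1543)*max(|-7.1543| - 4.94, 0) = -2.2143
prox(1.5081) = sign(1.5081)*max(|1.5081| - 4.94, 0) = 0.0
prox(x) = [-0.0663, -3.5597, -2.2143, 0.0]
||prox(x)||_1 = 0.0663 + 3.5597 + 2.2143 + 0.0 = 5.8403


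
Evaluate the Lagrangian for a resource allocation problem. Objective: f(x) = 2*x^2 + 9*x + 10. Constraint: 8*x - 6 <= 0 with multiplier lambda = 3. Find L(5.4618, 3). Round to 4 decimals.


Step 1: Evaluate f(x).
f(5.4618) = 2*5.4618^2 + 9*5.4618 + 10 = 118.8187
Step 2: Evaluate g(x).
g(5.4618) = 8*5.4618 - 6 = 37.6944
Step 3: Compute Lagrangian.
L = 118.8187 + 3*37.6944 = 231.9019


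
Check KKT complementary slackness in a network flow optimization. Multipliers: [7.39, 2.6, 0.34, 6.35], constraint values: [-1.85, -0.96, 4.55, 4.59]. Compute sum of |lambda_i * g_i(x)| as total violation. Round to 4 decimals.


KKT complementary slackness check:
lambda_1 * g_1 = 7.39 * -1.85 = -13.6715
lambda_2 * g_2 = 2.6 * -0.96 = -2.496
lambda_3 * g_3 = 0.34 * 4.55 = 1.547
lambda_4 * g_4 = 6.35 * 4.59 = 29.1465
Total violation = 13.6715 + 2.496 + 1.547 + 29.1465 = 46.861


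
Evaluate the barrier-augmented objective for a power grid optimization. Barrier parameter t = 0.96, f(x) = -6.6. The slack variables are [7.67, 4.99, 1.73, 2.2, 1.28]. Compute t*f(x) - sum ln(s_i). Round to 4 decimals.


Step 1: Compute log-barrier.
ln values: [2.0373, 1.6074, 0.5481, 0.7885, 0.2469]
phi = -(2.0373 + 1.6074 + 0.5481 + 0.7885 + 0.2469) = -5.2282
Step 2: Compute augmented objective.
t*f(x) = 0.96*-6.6 = -6.336
Total = -6.336 - 5.2282 = -11.5642


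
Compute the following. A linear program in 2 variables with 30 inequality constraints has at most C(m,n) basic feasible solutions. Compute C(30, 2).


Each vertex corresponds to some choice of n active constraints out of m, so the number of vertices is at most C(m, n) = m! / (n!(m-n)!).
m = 30, n = 2
Numerator: 30 * 29
Denominator: 2! = 2
C(30, 2) = 435


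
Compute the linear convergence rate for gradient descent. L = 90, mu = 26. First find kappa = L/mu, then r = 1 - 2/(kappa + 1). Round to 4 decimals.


Step 1: Compute the condition number.
kappa = L/mu = 90/26 = 3.4615
Step 2: Compute the convergence rate.
r = 1 - 2/(kappa + 1) = 1 - 2*mu/(L + mu) = (L - mu)/(L + mu) = 64/116 = 0.5517


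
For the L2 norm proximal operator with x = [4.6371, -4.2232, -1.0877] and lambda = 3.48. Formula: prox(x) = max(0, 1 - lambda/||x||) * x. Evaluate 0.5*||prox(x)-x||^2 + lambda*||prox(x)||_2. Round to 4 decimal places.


Step 1: Compute ||x||.
||x|| = 6.3656
Step 2: Compute scaling factor.
scale = max(0, 1 - 3.48/6.3656) = 0.4533
Step 3: prox(x) = [2.1021, -1.9144, -0.4931]
||prox(x)|| = 2.8856
Step 4: Proximal objective.
0.5*||prox-x||^2 = 6.0552
lambda*||prox|| = 10.0419
Total = 16.0972


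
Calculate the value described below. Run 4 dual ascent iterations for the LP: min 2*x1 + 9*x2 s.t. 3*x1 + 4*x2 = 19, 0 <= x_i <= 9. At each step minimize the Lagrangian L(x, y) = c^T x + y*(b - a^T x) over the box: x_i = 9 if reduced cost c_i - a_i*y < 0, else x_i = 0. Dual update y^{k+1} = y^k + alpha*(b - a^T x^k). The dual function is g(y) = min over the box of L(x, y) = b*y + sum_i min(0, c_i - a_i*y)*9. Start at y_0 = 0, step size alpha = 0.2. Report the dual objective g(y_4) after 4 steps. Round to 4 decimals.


Dual ascent for LP: min 2*x1 + 9*x2, 3*x1 + 4*x2 = 19, 0 <= x_i <= 9
Step 1: y^k = 0.0, reduced costs: (2.0, 9.0)
  x^k = (0.0, 0.0), subgradient = b - a^T x = 19.0
  y^{k+1} = 0.0 + 0.2*19.0 = 3.8
Step 2: y^k = 3.8, reduced costs: (-9.4, -6.2)
  x^k = (9.0, 9.0), subgradient = b - a^T x = -44.0
  y^{k+1} = 3.8 + 0.2*-44.0 = -5.0
Step 3: y^k = -5.0, reduced costs: (17.0, 29.0)
  x^k = (0.0, 0.0), subgradient = b - a^T x = 19.0
  y^{k+1} = -5.0 + 0.2*19.0 = -1.2
Step 4: y^k = -1.2, reduced costs: (5.6, 13.8)
  x^k = (0.0, 0.0), subgradient = b - a^T x = 19.0
  y^{k+1} = -1.2 + 0.2*19.0 = 2.6
Dual objective at y_4 = 2.6: reduced costs (-5.8, -1.4), box minimizer x = (9.0, 9.0)
g(y_4) = b*y + (c1 - a1*y)*x1 + (c2 - a2*y)*x2 = 19*2.6 + (-5.8)*9.0 + (-1.4)*9.0 = 49.4 - 52.2 - 12.6 = -15.4


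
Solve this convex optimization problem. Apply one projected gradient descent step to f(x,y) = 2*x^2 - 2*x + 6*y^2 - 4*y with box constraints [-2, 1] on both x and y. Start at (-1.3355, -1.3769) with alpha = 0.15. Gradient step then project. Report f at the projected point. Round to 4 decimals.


Step 1: Compute gradient at (-1.3355, -1.3769).
grad_x = 2*2*-1.3355 - 2 = -7.342
grad_y = 2*6*-1.3769 - 4 = -20.5228
Step 2: Gradient step.
x_raw = -1.3355 - 0.15*-7.342 = -0.2342
y_raw = -1.3769 - 0.15*-20.5228 = 1.7015
Step 3: Project onto [-2, 1].
x_proj = clip(-0.2342) = -0.2342
y_proj = clip(1.7015) = 1.0
Step 4: Evaluate f.
f(-0.2342, 1.0) = 2.5781


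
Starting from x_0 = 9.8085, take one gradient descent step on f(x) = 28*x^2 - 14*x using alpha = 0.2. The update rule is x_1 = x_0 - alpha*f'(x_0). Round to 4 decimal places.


We compute the gradient at x_0 and apply the update.
f'(x) = 56*x - 14
f'(9.8085) = 56*9.8085 - 14 = 535.276
x_1 = 9.8085 - 0.2*535.276 = -97.2467


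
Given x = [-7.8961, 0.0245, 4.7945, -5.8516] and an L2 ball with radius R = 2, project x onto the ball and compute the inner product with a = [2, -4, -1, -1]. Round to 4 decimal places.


Step 1: Compute ||x|| (intermediates to 6 decimals).
||x|| = sqrt((-7.8961)^2 + 0.0245^2 + 4.7945^2 + (-5.8516)^2) = 10.935147
Step 2: Project.
Since ||x|| > R, scale = R/||x|| = 2/10.935147 = 0.182896, proj(x) = scale * x
proj(x) = [-1.444165, 0.004481, 0.876895, -1.070234]
Step 3: Dot product.
a^T * proj(x) = 2*(-1.444165) - 4*0.004481 - 1*0.876895 - 1*(-1.070234) = -2.7129


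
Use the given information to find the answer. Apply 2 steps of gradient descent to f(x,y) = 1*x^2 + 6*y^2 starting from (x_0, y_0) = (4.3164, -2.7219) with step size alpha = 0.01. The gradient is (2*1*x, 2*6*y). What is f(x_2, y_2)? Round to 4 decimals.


Gradient descent on f(x,y) = 1*x^2 + 6*y^2.
Starting point: (4.3164, -2.7219), alpha = 0.01
Step 1: grad_x = 2*1*4.3164 = 8.6328, grad_y = 2*6*-2.7219 = -32.6628
  x_1 = 4.3164 - 0.01*8.6328 = 4.2301
  y_1 = -2.7219 - 0.01*-32.6628 = -2.3953
Step 2: grad_x = 2*1*4.2301 = 8.4601, grad_y = 2*6*-2.3953 = -28.7433
  x_2 = 4.2301 - 0.01*8.4601 = 4.1455
  y_2 = -2.3953 - 0.01*-28.7433 = -2.1078
f(4.1455, -2.1078) = 1*4.1455^2 + 6*(-2.1078)^2 = 43.8428


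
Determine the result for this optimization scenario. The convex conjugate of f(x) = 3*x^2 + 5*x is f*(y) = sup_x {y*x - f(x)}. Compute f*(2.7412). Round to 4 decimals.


f*(y) = sup_x {y*x - a*x^2 - b*x} = sup_x {(y-b)*x - a*x^2}
FOC: (y - b) - 2a*x = 0 => x* = (y - b)/(2a)
x* = (2.7412 - 5)/(2*3) = -0.3765
f*(2.7412) = (y-b)^2/(4a) = (2.7412 - 5)^2/(4*3)
= 5.1022/12 = 0.4252


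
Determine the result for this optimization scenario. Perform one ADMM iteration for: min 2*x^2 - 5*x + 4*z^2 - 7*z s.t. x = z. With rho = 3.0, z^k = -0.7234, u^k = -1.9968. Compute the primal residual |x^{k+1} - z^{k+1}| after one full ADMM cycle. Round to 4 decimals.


ADMM iteration with rho = 3.0, z^k = -0.7234, u^k = -1.9968
Step 1: x-update.
Minimize 2*x^2 - 5*x + (3.0/2)*(x + 0.7234 - 1.9968)^2
FOC: (2*2 + 3.0)*x = 5 + 3.0*(-0.7234 + 1.9968)
x^{k+1} = 1.26
Step 2: z-update.
Minimize 4*z^2 - 7*z + (3.0/2)*(1.26 - z - 1.9968)^2
FOC: (2*4 + 3.0)*z = 7 + 3.0*(1.26 - 1.9968)
z^{k+1} = 0.4354
Step 3: u-update.
u^{k+1} = -1.9968 + 1.26 - 0.4354 = -1.1722
Step 4: Primal residual = |1.26 - 0.4354| = 0.8246


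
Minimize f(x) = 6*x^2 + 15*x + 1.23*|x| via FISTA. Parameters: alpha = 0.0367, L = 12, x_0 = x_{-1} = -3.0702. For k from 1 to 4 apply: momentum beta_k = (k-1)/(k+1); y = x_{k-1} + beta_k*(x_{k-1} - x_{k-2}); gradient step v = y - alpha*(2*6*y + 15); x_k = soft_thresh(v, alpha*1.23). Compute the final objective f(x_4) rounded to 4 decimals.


FISTA on f(x) = 6*x^2 + 15*x + 1.23*|x|
L = 12, alpha = 0.0367
Iteration 1: beta = 0.0, y = -3.0702 + 0.0*(-3.0702 + 3.0702) = -3.0702
  grad(y) = -21.8424, v = y - alpha*grad = -2.2686
  prox(v) = soft_thresh(-2.2686, 0.0451) = -2.2234
Iteration 2: beta = 0.3333, y = -2.2234 + 0.3333*(-2.2234 + 3.0702) = -1.9412
  grad(y) = -8.2943, v = y - alpha*grad = -1.6368
  prox(v) = soft_thresh(-1.6368, 0.0451) = -1.5916
Iteration 3: beta = 0.5, y = -1.5916 + 0.5*(-1.5916 + 2.2234) = -1.2758
  grad(y) = -0.309, v = y - alpha*grad = -1.2644
  prox(v) = soft_thresh(-1.2644, 0.0451) = -1.2193
Iteration 4: beta = 0.6, y = -1.2193 + 0.6*(-1.2193 + 1.5916) = -0.9958
  grad(y) = 3.0499, v = y - alpha*grad = -1.1078
  prox(v) = soft_thresh(-1.1078, 0.0451) = -1.0626
f(x_4) = 6*(-1.0626)^2 + 15*(-1.0626) + 1.23*|-1.0626| = -7.8573


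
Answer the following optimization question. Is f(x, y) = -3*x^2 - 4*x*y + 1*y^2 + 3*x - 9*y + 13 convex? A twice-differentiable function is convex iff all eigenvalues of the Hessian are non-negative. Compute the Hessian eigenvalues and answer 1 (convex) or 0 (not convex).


The Hessian of f(x,y) = -3*x^2 - 4*x*y + 1*y^2 + 3*x - 9*y + 13 is:
H = [[-6, -4], [-4, 2]]
Trace = -6 + 2 = -4
Determinant = -6*2 - (-4)^2 = -28
Discriminant = (-4)^2 - 4*-28 = 128.0
Eigenvalues: lambda_1 = -7.6569, lambda_2 = 3.6569
The function is not convex.

0


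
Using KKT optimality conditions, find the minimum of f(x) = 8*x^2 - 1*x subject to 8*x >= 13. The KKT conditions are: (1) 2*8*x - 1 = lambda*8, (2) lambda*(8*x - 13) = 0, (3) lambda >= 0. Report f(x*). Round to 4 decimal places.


Step 1: Try lambda = 0 (constraint inactive).
x_unc = 1/(2*8) = 0.0625
Check: 8*0.0625 = 0.5 < 13 -- violated!
Step 2: Constraint must be active: 8*x = 13
x* = 13/8 = 1.625
lambda = (2*8*1.625 - 1)/8 = 3.125
Step 3: Compute optimal value.
f(x*) = 8*1.625^2 - 1*1.625 = 19.5


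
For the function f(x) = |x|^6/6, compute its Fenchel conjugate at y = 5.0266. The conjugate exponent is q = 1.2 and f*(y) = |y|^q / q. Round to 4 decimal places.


The conjugate exponent q satisfies 1/p + 1/q = 1.
p = 6, so q = 6/(6 - 1) = 1.2
|y|^q = 5.0266^1.2 = 6.9427
f*(5.0266) = 6.9427 / 1.2 = 5.7856


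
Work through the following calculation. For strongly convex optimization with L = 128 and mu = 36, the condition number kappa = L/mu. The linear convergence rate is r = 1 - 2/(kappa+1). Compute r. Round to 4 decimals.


Step 1: Compute the condition number.
kappa = L/mu = 128/36 = 3.5556
Step 2: Compute the convergence rate.
r = 1 - 2/(kappa + 1) = 1 - 2*mu/(L + mu) = (L - mu)/(L + mu) = 92/164 = 0.561


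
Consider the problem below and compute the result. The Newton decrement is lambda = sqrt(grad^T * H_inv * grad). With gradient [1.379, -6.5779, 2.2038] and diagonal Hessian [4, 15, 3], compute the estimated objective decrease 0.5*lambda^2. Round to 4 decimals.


Step 1: H is diagonal, so H^(-1) * g = [0.3448, -0.4385, 0.7346].
Step 2: g^T H^(-1) g = sum_i g_i^2 / H_ii
  = (1.379)^2/4 + (-6.5779)^2/15 + (2.2038)^2/3
  = 0.4754 + 2.8846 + 1.6189 = 4.9789
Step 3: Objective decrease = 0.5 * g^T H^(-1) g = 2.4895


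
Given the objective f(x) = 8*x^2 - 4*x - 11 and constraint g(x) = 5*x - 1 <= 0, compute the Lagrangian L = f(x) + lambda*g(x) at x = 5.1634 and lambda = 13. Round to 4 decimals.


Step 1: Evaluate f(x).
f(5.1634) = 8*5.1634^2 - 4*5.1634 - 11 = 181.632
Step 2: Evaluate g(x).
g(5.1634) = 5*5.1634 - 1 = 24.817
Step 3: Compute Lagrangian.
L = 181.632 + 13*24.817 = 504.253


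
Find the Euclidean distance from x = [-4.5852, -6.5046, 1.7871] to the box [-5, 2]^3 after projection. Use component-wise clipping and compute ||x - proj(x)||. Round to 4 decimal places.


Project each component onto [-5, 2].
clip(-4.5852) = -4.5852, clip(-6.5046) = -5.0, clip(1.7871) = 1.7871
Projection = [-4.5852, -5.0, 1.7871]
Squared diffs: [0.0, 2.2638, 0.0]
Distance = sqrt(2.2638) = 1.5046


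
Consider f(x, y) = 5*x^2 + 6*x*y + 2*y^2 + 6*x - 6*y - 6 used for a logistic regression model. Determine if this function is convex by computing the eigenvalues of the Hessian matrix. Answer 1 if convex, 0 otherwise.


The Hessian of f(x,y) = 5*x^2 + 6*x*y + 2*y^2 + 6*x - 6*y - 6 is:
H = [[10, 6], [6, 4]]
Trace = 10 + 4 = 14
Determinant = 10*4 - (6)^2 = 4
Discriminant = (14)^2 - 4*4 = 180.0
Eigenvalues: lambda_1 = 0.2918, lambda_2 = 13.7082
The function is convex.

1


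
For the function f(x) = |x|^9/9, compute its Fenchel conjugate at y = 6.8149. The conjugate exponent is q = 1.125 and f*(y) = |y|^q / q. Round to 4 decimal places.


The conjugate exponent q satisfies 1/p + 1/q = 1.
p = 9, so q = 9/(9 - 1) = 1.125
|y|^q = 6.8149^1.125 = 8.6625
f*(6.8149) = 8.6625 / 1.125 = 7.7


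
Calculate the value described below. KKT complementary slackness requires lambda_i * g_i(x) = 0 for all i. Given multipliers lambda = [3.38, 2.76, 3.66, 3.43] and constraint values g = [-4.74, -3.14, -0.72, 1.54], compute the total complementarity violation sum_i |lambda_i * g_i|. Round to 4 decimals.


KKT complementary slackness check:
lambda_1 * g_1 = 3.38 * -4.74 = -16.0212
lambda_2 * g_2 = 2.76 * -3.14 = -8.6664
lambda_3 * g_3 = 3.66 * -0.72 = -2.6352
lambda_4 * g_4 = 3.43 * 1.54 = 5.2822
Total violation = 16.0212 + 8.6664 + 2.6352 + 5.2822 = 32.605


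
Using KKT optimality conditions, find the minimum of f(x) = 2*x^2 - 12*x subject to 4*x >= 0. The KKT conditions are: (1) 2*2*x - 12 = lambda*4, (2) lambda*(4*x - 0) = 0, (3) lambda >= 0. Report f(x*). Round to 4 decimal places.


Step 1: Try lambda = 0 (constraint inactive).
Stationarity: 2*2*x - 12 = 0
x* = 12/(2*2) = 3.0
Check constraint: 4*3.0 = 12.0 >= 0 -- satisfied.
Step 2: Compute optimal value.
f(x*) = 2*3.0^2 - 12*3.0 = -18.0


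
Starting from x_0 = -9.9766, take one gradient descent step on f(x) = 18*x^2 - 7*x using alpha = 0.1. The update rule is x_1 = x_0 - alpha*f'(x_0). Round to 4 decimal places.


We compute the gradient at x_0 and apply the update.
f'(x) = 36*x - 7
f'(-9.9766) = 36*-9.9766 - 7 = -366.1576
x_1 = -9.9766 - 0.1*-366.1576 = 26.6392


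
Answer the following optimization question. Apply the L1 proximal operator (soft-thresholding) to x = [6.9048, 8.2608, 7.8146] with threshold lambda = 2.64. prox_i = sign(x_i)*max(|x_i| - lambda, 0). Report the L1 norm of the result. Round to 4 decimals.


Soft-thresholding with lambda = 2.64:
prox(6.9048) = sign(6.9048)*max(|6.9048| - 2.64, 0) = 4.2648
prox(8.2608) = sign(8.2608)*max(|8.2608| - 2.64, 0) = 5.6208
prox(7.8146) = sign(7.8146)*max(|7.8146| - 2.64, 0) = 5.1746
prox(x) = [4.2648, 5.6208, 5.1746]
||prox(x)||_1 = 4.2648 + 5.6208 + 5.1746 = 15.0602


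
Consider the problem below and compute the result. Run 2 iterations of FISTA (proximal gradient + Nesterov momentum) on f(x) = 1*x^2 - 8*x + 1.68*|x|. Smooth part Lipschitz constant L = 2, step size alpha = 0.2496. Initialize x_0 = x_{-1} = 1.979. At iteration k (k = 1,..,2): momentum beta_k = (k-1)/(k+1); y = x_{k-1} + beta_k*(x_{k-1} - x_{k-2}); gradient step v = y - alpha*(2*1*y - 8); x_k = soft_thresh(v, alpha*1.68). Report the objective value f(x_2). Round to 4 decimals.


FISTA on f(x) = 1*x^2 - 8*x + 1.68*|x|
L = 2, alpha = 0.2496
Iteration 1: beta = 0.0, y = 1.979 + 0.0*(1.979 - 1.979) = 1.979
  grad(y) = -4.042, v = y - alpha*grad = 2.9879
  prox(v) = soft_thresh(2.9879, 0.4193) = 2.5686
Iteration 2: beta = 0.3333, y = 2.5686 + 0.3333*(2.5686 - 1.979) = 2.7651
  grad(y) = -2.4699, v = y - alpha*grad = 3.3815
  prox(v) = soft_thresh(3.3815, 0.4193) = 2.9622
f(x_2) = 1*2.9622^2 - 8*2.9622 + 1.68*|2.9622| = -9.9465


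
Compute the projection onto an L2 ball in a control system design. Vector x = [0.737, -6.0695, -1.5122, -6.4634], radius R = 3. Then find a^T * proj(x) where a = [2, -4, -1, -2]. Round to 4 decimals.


Step 1: Compute ||x|| (intermediates to 6 decimals).
||x|| = sqrt(0.737^2 + (-6.0695)^2 + (-1.5122)^2 + (-6.4634)^2) = 9.024649
Step 2: Project.
Since ||x|| > R, scale = R/||x|| = 3/9.024649 = 0.332423, proj(x) = scale * x
proj(x) = [0.244996, -2.017641, -0.50269, -2.148583]
Step 3: Dot product.
a^T * proj(x) = 2*0.244996 - 4*(-2.017641) - 1*(-0.50269) - 2*(-2.148583) = 13.3604


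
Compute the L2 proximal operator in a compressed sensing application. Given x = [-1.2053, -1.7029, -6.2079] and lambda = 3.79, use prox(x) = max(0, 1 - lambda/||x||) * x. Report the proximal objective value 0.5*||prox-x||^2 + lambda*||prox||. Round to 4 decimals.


Step 1: Compute ||x||.
||x|| = 6.5491
Step 2: Compute scaling factor.
scale = max(0, 1 - 3.79/6.5491) = 0.4213
Step 3: prox(x) = [-0.5078, -0.7174, -2.6154]
||prox(x)|| = 2.7591
Step 4: Proximal objective.
0.5*||prox-x||^2 = 7.1821
lambda*||prox|| = 10.457
Total = 17.639


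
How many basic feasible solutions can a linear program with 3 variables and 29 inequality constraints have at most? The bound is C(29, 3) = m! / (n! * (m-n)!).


Each vertex corresponds to some choice of n active constraints out of m, so the number of vertices is at most C(m, n) = m! / (n!(m-n)!).
m = 29, n = 3
Numerator: 29 * 28 * 27
Denominator: 3! = 6
C(29, 3) = 3654


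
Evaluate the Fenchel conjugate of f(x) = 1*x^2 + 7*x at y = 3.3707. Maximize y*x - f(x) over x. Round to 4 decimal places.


f*(y) = sup_x {y*x - a*x^2 - b*x} = sup_x {(y-b)*x - a*x^2}
FOC: (y - b) - 2a*x = 0 => x* = (y - b)/(2a)
x* = (3.3707 - 7)/(2*1) = -1.8147
f*(3.3707) = (y-b)^2/(4a) = (3.3707 - 7)^2/(4*1)
= 13.1718/4 = 3.293


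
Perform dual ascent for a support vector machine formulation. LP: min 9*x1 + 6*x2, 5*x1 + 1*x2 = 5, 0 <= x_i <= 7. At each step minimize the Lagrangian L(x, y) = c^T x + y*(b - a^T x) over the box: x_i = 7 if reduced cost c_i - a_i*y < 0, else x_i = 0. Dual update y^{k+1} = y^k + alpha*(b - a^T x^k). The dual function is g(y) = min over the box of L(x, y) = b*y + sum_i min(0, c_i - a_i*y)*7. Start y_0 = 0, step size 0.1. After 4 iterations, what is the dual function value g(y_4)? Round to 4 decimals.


Dual ascent for LP: min 9*x1 + 6*x2, 5*x1 + 1*x2 = 5, 0 <= x_i <= 7
Step 1: y^k = 0.0, reduced costs: (9.0, 6.0)
  x^k = (0.0, 0.0), subgradient = b - a^T x = 5.0
  y^{k+1} = 0.0 + 0.1*5.0 = 0.5
Step 2: y^k = 0.5, reduced costs: (6.5, 5.5)
  x^k = (0.0, 0.0), subgradient = b - a^T x = 5.0
  y^{k+1} = 0.5 + 0.1*5.0 = 1.0
Step 3: y^k = 1.0, reduced costs: (4.0, 5.0)
  x^k = (0.0, 0.0), subgradient = b - a^T x = 5.0
  y^{k+1} = 1.0 + 0.1*5.0 = 1.5
Step 4: y^k = 1.5, reduced costs: (1.5, 4.5)
  x^k = (0.0, 0.0), subgradient = b - a^T x = 5.0
  y^{k+1} = 1.5 + 0.1*5.0 = 2.0
Dual objective at y_4 = 2.0: reduced costs (-1.0, 4.0), box minimizer x = (7.0, 0.0)
g(y_4) = b*y + (c1 - a1*y)*x1 + (c2 - a2*y)*x2 = 5*2.0 + (-1.0)*7.0 + 4.0*0.0 = 10.0 - 7.0 + 0.0 = 3.0


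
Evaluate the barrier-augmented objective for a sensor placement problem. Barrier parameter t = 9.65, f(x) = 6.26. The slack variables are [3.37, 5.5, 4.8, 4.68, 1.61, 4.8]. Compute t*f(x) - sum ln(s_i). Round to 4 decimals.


Step 1: Compute log-barrier.
ln values: [1.2149, 1.7047, 1.5686, 1.5433, 0.4762, 1.5686]
phi = -(1.2149 + 1.7047 + 1.5686 + 1.5433 + 0.4762 + 1.5686) = -8.0764
Step 2: Compute augmented objective.
t*f(x) = 9.65*6.26 = 60.409
Total = 60.409 - 8.0764 = 52.3326


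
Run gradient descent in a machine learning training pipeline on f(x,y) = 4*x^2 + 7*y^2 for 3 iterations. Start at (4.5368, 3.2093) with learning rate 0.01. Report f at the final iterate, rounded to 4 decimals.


Gradient descent on f(x,y) = 4*x^2 + 7*y^2.
Starting point: (4.5368, 3.2093), alpha = 0.01
Step 1: grad_x = 2*4*4.5368 = 36.2944, grad_y = 2*7*3.2093 = 44.9302
  x_1 = 4.5368 - 0.01*36.2944 = 4.1739
  y_1 = 3.2093 - 0.01*44.9302 = 2.76
Step 2: grad_x = 2*4*4.1739 = 33.3908, grad_y = 2*7*2.76 = 38.64
  x_2 = 4.1739 - 0.01*33.3908 = 3.8399
  y_2 = 2.76 - 0.01*38.64 = 2.3736
Step 3: grad_x = 2*4*3.8399 = 30.7196, grad_y = 2*7*2.3736 = 33.2304
  x_3 = 3.8399 - 0.01*30.7196 = 3.5328
  y_3 = 2.3736 - 0.01*33.2304 = 2.0413
f(3.5328, 2.0413) = 4*3.5328^2 + 7*2.0413^2 = 79.0895


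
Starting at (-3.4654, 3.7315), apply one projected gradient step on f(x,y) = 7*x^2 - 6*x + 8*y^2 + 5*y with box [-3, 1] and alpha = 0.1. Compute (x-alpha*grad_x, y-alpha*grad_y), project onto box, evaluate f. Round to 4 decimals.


Step 1: Compute gradient at (-3.4654, 3.7315).
grad_x = 2*7*-3.4654 - 6 = -54.5156
grad_y = 2*8*3.7315 + 5 = 64.704
Step 2: Gradient step.
x_raw = -3.4654 - 0.1*-54.5156 = 1.9862
y_raw = 3.7315 - 0.1*64.704 = -2.7389
Step 3: Project onto [-3, 1].
x_proj = clip(1.9862) = 1.0
y_proj = clip(-2.7389) = -2.7389
Step 4: Evaluate f.
f(1.0, -2.7389) = 47.3181


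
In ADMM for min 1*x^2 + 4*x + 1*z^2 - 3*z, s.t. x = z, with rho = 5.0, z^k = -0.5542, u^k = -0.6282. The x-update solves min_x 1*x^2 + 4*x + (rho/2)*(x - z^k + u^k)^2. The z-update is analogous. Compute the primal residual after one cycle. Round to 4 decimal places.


ADMM iteration with rho = 5.0, z^k = -0.5542, u^k = -0.6282
Step 1: x-update.
Minimize 1*x^2 + 4*x + (5.0/2)*(x + 0.5542 - 0.6282)^2
FOC: (2*1 + 5.0)*x = -4 + 5.0*(-0.5542 + 0.6282)
x^{k+1} = -0.5186
Step 2: z-update.
Minimize 1*z^2 - 3*z + (5.0/2)*(-0.5186 - z - 0.6282)^2
FOC: (2*1 + 5.0)*z = 3 + 5.0*(-0.5186 - 0.6282)
z^{k+1} = -0.3906
Step 3: u-update.
u^{k+1} = -0.6282 - 0.5186 + 0.3906 = -0.7562
Step 4: Primal residual = |-0.5186 + 0.3906| = 0.128


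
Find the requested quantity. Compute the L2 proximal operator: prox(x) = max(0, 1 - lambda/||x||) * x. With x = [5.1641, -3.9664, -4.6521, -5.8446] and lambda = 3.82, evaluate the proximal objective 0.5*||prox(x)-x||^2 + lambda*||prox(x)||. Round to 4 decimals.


Step 1: Compute ||x||.
||x|| = 9.9097
Step 2: Compute scaling factor.
scale = max(0, 1 - 3.82/9.9097) = 0.6145
Step 3: prox(x) = [3.1734, -2.4374, -2.8588, -3.5916]
||prox(x)|| = 6.0897
Step 4: Proximal objective.
0.5*||prox-x||^2 = 7.2962
lambda*||prox|| = 23.2627
Total = 30.5588


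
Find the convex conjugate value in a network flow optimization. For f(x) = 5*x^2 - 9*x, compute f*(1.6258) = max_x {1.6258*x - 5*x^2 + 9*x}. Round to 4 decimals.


f*(y) = sup_x {y*x - a*x^2 - b*x} = sup_x {(y-b)*x - a*x^2}
FOC: (y - b) - 2a*x = 0 => x* = (y - b)/(2a)
x* = (1.6258 + 9)/(2*5) = 1.0626
f*(1.6258) = (y-b)^2/(4a) = (1.6258 + 9)^2/(4*5)
= 112.9076/20 = 5.6454


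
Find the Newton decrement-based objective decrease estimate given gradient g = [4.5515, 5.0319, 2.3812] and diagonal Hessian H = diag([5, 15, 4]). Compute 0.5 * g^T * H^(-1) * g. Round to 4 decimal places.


Step 1: H is diagonal, so H^(-1) * g = [0.9103, 0.3355, 0.5953].
Step 2: g^T H^(-1) g = sum_i g_i^2 / H_ii
  = (4.5515)^2/5 + (5.0319)^2/15 + (2.3812)^2/4
  = 4.1432 + 1.688 + 1.4175 = 7.2488
Step 3: Objective decrease = 0.5 * g^T H^(-1) g = 3.6244


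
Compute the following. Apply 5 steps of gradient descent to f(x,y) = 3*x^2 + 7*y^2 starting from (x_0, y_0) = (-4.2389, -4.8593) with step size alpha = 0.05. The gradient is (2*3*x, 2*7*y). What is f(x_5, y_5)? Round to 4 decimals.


Gradient descent on f(x,y) = 3*x^2 + 7*y^2.
Starting point: (-4.2389, -4.8593), alpha = 0.05
Step 1: grad_x = 2*3*-4.2389 = -25.4334, grad_y = 2*7*-4.8593 = -68.0302
  x_1 = -4.2389 - 0.05*-25.4334 = -2.9672
  y_1 = -4.8593 - 0.05*-68.0302 = -1.4578
Step 2: grad_x = 2*3*-2.9672 = -17.8034, grad_y = 2*7*-1.4578 = -20.4091
  x_2 = -2.9672 - 0.05*-17.8034 = -2.0771
  y_2 = -1.4578 - 0.05*-20.4091 = -0.4373
Step 3: grad_x = 2*3*-2.0771 = -12.4624, grad_y = 2*7*-0.4373 = -6.1227
  x_3 = -2.0771 - 0.05*-12.4624 = -1.4539
  y_3 = -0.4373 - 0.05*-6.1227 = -0.1312
Step 4: grad_x = 2*3*-1.4539 = -8.7237, grad_y = 2*7*-0.1312 = -1.8368
  x_4 = -1.4539 - 0.05*-8.7237 = -1.0178
  y_4 = -0.1312 - 0.05*-1.8368 = -0.0394
Step 5: grad_x = 2*3*-1.0178 = -6.1066, grad_y = 2*7*-0.0394 = -0.551
  x_5 = -1.0178 - 0.05*-6.1066 = -0.7124
  y_5 = -0.0394 - 0.05*-0.551 = -0.0118
f(-0.7124, -0.0118) = 3*(-0.7124)^2 + 7*(-0.0118)^2 = 1.5237


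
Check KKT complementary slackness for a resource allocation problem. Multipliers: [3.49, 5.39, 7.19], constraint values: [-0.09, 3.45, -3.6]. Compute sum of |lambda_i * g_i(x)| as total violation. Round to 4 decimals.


KKT complementary slackness check:
lambda_1 * g_1 = 3.49 * -0.09 = -0.3141
lambda_2 * g_2 = 5.39 * 3.45 = 18.5955
lambda_3 * g_3 = 7.19 * -3.6 = -25.884
Total violation = 0.3141 + 18.5955 + 25.884 = 44.7936


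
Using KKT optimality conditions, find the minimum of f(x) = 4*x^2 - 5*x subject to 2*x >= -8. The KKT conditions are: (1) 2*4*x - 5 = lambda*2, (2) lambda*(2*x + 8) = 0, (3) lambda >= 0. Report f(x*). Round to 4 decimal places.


Step 1: Try lambda = 0 (constraint inactive).
Stationarity: 2*4*x - 5 = 0
x* = 5/(2*4) = 0.625
Check constraint: 2*0.625 = 1.25 >= -8 -- satisfied.
Step 2: Compute optimal value.
f(x*) = 4*0.625^2 - 5*0.625 = -1.5625


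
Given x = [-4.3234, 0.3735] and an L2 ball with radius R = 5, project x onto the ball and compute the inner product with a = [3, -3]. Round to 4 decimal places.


Step 1: Compute ||x|| (intermediates to 6 decimals).
||x|| = sqrt((-4.3234)^2 + 0.3735^2) = 4.339503
Step 2: Project.
Since ||x|| <= R, proj = x (no scaling needed).
proj(x) = [-4.3234, 0.3735]
Step 3: Dot product.
a^T * proj(x) = 3*(-4.3234) - 3*0.3735 = -14.0907


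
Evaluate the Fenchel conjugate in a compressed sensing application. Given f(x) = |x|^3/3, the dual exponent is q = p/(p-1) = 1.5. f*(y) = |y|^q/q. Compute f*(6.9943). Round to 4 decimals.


The conjugate exponent q satisfies 1/p + 1/q = 1.
p = 3, so q = 3/(3 - 1) = 1.5
|y|^q = 6.9943^1.5 = 18.4976
f*(6.9943) = 18.4976 / 1.5 = 12.3318


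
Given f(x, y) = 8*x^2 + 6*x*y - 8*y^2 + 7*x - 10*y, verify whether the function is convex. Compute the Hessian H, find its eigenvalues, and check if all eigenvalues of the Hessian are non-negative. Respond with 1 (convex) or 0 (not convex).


The Hessian of f(x,y) = 8*x^2 + 6*x*y - 8*y^2 + 7*x - 10*y is:
H = [[16, 6], [6, -16]]
Trace = 16 - 16 = 0
Determinant = 16*-16 - (6)^2 = -292
Discriminant = (0)^2 - 4*-292 = 1168.0
Eigenvalues: lambda_1 = -17.088, lambda_2 = 17.088
The function is not convex.

0


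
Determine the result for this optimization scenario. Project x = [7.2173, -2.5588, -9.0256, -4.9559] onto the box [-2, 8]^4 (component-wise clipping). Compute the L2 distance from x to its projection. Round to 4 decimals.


Project each component onto [-2, 8].
clip(7.2173) = 7.2173, clip(-2.5588) = -2.0, clip(-9.0256) = -2.0, clip(-4.9559) = -2.0
Projection = [7.2173, -2.0, -2.0, -2.0]
Squared diffs: [0.0, 0.3123, 49.3591, 8.7373]
Distance = sqrt(58.4087) = 7.6426


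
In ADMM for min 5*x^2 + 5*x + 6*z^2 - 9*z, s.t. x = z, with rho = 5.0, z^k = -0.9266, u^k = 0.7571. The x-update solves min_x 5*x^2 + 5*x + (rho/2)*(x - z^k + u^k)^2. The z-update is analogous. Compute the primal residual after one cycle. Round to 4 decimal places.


ADMM iteration with rho = 5.0, z^k = -0.9266, u^k = 0.7571
Step 1: x-update.
Minimize 5*x^2 + 5*x + (5.0/2)*(x + 0.9266 + 0.7571)^2
FOC: (2*5 + 5.0)*x = -5 + 5.0*(-0.9266 - 0.7571)
x^{k+1} = -0.8946
Step 2: z-update.
Minimize 6*z^2 - 9*z + (5.0/2)*(-0.8946 - z + 0.7571)^2
FOC: (2*6 + 5.0)*z = 9 + 5.0*(-0.8946 + 0.7571)
z^{k+1} = 0.489
Step 3: u-update.
u^{k+1} = 0.7571 - 0.8946 - 0.489 = -0.6264
Step 4: Primal residual = |-0.8946 - 0.489| = 1.3835


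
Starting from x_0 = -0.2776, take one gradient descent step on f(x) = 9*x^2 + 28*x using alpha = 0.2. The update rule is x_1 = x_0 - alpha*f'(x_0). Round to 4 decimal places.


We compute the gradient at x_0 and apply the update.
f'(x) = 18*x + 28
f'(-0.2776) = 18*-0.2776 + 28 = 23.0032
x_1 = -0.2776 - 0.2*23.0032 = -4.8782


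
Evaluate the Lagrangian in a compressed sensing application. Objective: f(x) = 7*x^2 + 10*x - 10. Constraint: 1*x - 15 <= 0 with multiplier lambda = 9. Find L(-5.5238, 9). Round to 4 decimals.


Step 1: Evaluate f(x).
f(-5.5238) = 7*(-5.5238)^2 + 10*(-5.5238) - 10 = 148.3486
Step 2: Evaluate g(x).
g(-5.5238) = 1*-5.5238 - 15 = -20.5238
Step 3: Compute Lagrangian.
L = 148.3486 + 9*-20.5238 = -36.3656


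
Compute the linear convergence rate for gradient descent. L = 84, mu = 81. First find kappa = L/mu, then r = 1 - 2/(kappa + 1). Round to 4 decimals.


Step 1: Compute the condition number.
kappa = L/mu = 84/81 = 1.037
Step 2: Compute the convergence rate.
r = 1 - 2/(kappa + 1) = 1 - 2*mu/(L + mu) = (L - mu)/(L + mu) = 3/165 = 0.0182


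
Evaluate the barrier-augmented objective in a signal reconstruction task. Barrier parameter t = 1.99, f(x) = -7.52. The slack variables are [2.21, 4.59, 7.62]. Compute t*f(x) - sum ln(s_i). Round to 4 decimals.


Step 1: Compute log-barrier.
ln values: [0.793, 1.5239, 2.0308]
phi = -(0.793 + 1.5239 + 2.0308) = -4.3476
Step 2: Compute augmented objective.
t*f(x) = 1.99*-7.52 = -14.9648
Total = -14.9648 - 4.3476 = -19.3124


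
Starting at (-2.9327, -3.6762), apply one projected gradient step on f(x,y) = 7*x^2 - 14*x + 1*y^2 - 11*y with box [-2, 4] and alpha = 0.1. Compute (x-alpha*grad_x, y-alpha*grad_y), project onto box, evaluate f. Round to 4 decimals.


Step 1: Compute gradient at (-2.9327, -3.6762).
grad_x = 2*7*-2.9327 - 14 = -55.0578
grad_y = 2*1*-3.6762 - 11 = -18.3524
Step 2: Gradient step.
x_raw = -2.9327 - 0.1*-55.0578 = 2.5731
y_raw = -3.6762 - 0.1*-18.3524 = -1.841
Step 3: Project onto [-2, 4].
x_proj = clip(2.5731) = 2.5731
y_proj = clip(-1.841) = -1.841
Step 4: Evaluate f.
f(2.5731, -1.841) = 33.9618


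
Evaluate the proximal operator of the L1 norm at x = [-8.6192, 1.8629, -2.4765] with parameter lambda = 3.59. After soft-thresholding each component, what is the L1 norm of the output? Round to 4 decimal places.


Soft-thresholding with lambda = 3.59:
prox(-8.6192) = sign(-8.6192)*max(|-8.6192| - 3.59, 0) = -5.0292
prox(1.8629) = sign(1.8629)*max(|1.8629| - 3.59, 0) = 0.0
prox(-2.4765) = sign(-2.4765)*max(|-2.4765| - 3.59, 0) = 0.0
prox(x) = [-5.0292, 0.0, 0.0]
||prox(x)||_1 = 5.0292 + 0.0 + 0.0 = 5.0292


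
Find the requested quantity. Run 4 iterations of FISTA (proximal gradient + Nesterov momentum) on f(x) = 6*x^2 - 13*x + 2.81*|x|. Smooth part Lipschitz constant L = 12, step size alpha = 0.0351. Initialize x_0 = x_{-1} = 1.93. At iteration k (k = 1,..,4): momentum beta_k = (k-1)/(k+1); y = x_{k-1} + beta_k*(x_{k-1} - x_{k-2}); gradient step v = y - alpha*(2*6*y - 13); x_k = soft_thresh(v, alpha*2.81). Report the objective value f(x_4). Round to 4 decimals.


FISTA on f(x) = 6*x^2 - 13*x + 2.81*|x|
L = 12, alpha = 0.0351
Iteration 1: beta = 0.0, y = 1.93 + 0.0*(1.93 - 1.93) = 1.93
  grad(y) = 10.16, v = y - alpha*grad = 1.5734
  prox(v) = soft_thresh(1.5734, 0.0986) = 1.4748
Iteration 2: beta = 0.3333, y = 1.4748 + 0.3333*(1.4748 - 1.93) = 1.323
  grad(y) = 2.876, v = y - alpha*grad = 1.2221
  prox(v) = soft_thresh(1.2221, 0.0986) = 1.1234
Iteration 3: beta = 0.5, y = 1.1234 + 0.5*(1.1234 - 1.4748) = 0.9478
  grad(y) = -1.6269, v = y - alpha*grad = 1.0049
  prox(v) = soft_thresh(1.0049, 0.0986) = 0.9062
Iteration 4: beta = 0.6, y = 0.9062 + 0.6*(0.9062 - 1.1234) = 0.7759
  grad(y) = -3.689, v = y - alpha*grad = 0.9054
  prox(v) = soft_thresh(0.9054, 0.0986) = 0.8068
f(x_4) = 6*0.8068^2 - 13*0.8068 + 2.81*|0.8068| = -4.3157


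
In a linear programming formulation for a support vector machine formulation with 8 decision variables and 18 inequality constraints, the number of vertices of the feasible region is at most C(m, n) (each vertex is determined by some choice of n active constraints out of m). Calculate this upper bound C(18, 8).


Each vertex corresponds to some choice of n active constraints out of m, so the number of vertices is at most C(m, n) = m! / (n!(m-n)!).
m = 18, n = 8
Numerator: 18 * 17 * 16 * 15 * 14 * 13 * 12 * 11
Denominator: 8! = 40320
C(18, 8) = 43758


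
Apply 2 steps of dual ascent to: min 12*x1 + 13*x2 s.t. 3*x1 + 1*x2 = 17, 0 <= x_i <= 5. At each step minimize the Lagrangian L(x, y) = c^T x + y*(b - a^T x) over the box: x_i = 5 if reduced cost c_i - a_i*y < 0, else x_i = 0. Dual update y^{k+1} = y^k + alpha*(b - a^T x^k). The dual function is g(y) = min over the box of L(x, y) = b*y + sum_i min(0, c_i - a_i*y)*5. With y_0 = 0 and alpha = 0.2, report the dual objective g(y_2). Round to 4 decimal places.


Dual ascent for LP: min 12*x1 + 13*x2, 3*x1 + 1*x2 = 17, 0 <= x_i <= 5
Step 1: y^k = 0.0, reduced costs: (12.0, 13.0)
  x^k = (0.0, 0.0), subgradient = b - a^T x = 17.0
  y^{k+1} = 0.0 + 0.2*17.0 = 3.4
Step 2: y^k = 3.4, reduced costs: (1.8, 9.6)
  x^k = (0.0, 0.0), subgradient = b - a^T x = 17.0
  y^{k+1} = 3.4 + 0.2*17.0 = 6.8
Dual objective at y_2 = 6.8: reduced costs (-8.4, 6.2), box minimizer x = (5.0, 0.0)
g(y_2) = b*y + (c1 - a1*y)*x1 + (c2 - a2*y)*x2 = 17*6.8 + (-8.4)*5.0 + 6.2*0.0 = 115.6 - 42.0 + 0.0 = 73.6


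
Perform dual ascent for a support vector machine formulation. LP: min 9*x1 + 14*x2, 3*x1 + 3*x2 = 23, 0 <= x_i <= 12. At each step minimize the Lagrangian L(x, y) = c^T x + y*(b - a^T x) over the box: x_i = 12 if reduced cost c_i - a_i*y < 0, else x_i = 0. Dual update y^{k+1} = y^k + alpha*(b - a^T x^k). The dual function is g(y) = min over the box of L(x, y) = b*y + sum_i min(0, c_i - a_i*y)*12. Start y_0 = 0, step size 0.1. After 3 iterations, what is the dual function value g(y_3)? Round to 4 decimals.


Dual ascent for LP: min 9*x1 + 14*x2, 3*x1 + 3*x2 = 23, 0 <= x_i <= 12
Step 1: y^k = 0.0, reduced costs: (9.0, 14.0)
  x^k = (0.0, 0.0), subgradient = b - a^T x = 23.0
  y^{k+1} = 0.0 + 0.1*23.0 = 2.3
Step 2: y^k = 2.3, reduced costs: (2.1, 7.1)
  x^k = (0.0, 0.0), subgradient = b - a^T x = 23.0
  y^{k+1} = 2.3 + 0.1*23.0 = 4.6
Step 3: y^k = 4.6, reduced costs: (-4.8, 0.2)
  x^k = (12.0, 0.0), subgradient = b - a^T x = -13.0
  y^{k+1} = 4.6 + 0.1*-13.0 = 3.3
Dual objective at y_3 = 3.3: reduced costs (-0.9, 4.1), box minimizer x = (12.0, 0.0)
g(y_3) = b*y + (c1 - a1*y)*x1 + (c2 - a2*y)*x2 = 23*3.3 + (-0.9)*12.0 + 4.1*0.0 = 75.9 - 10.8 + 0.0 = 65.1
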